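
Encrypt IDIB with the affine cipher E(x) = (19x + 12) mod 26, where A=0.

I(8): 19·8+12=164≡8 → I
D(3): 19·3+12=69≡17 → R
I(8): 19·8+12=164≡8 → I
B(1): 19·1+12=31≡5 → F

IRIF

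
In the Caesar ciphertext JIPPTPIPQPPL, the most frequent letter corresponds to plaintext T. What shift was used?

22

The most frequent ciphertext letter is P (appears 6 times).
P is position 15; T is position 19.
Shift = -4≡22.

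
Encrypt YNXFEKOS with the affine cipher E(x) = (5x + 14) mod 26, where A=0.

EBZNIMGA

Y(24): 5·24+14=134≡4 → E
N(13): 5·13+14=79≡1 → B
X(23): 5·23+14=129≡25 → Z
F(5): 5·5+14=39≡13 → N
E(4): 5·4+14=34≡8 → I
K(10): 5·10+14=64≡12 → M
O(14): 5·14+14=84≡6 → G
S(18): 5·18+14=104≡0 → A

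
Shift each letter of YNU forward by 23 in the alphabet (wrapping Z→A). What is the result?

Y(24): 24+23=47≡21 → V
N(13): 13+23=36≡10 → K
U(20): 20+23=43≡17 → R

VKR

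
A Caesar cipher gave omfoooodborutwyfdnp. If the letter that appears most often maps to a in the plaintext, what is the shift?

The most frequent ciphertext letter is o (appears 6 times).
o is position 14; a is position 0.
Shift = 14.

14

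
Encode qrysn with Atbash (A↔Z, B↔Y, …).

jibhm

q(16) → j(9)
r(17) → i(8)
y(24) → b(1)
s(18) → h(7)
n(13) → m(12)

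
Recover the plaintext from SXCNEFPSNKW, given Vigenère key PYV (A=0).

DZHYGKAUSVY

Repeat the key across the ciphertext: PYVPYVPYVPY
S(18)−P(15): 3 → D
X(23)−Y(24): -1≡25 → Z
C(2)−V(21): -19≡7 → H
N(13)−P(15): -2≡24 → Y
E(4)−Y(24): -20≡6 → G
F(5)−V(21): -16≡10 → K
P(15)−P(15): 0 → A
S(18)−Y(24): -6≡20 → U
N(13)−V(21): -8≡18 → S
K(10)−P(15): -5≡21 → V
W(22)−Y(24): -2≡24 → Y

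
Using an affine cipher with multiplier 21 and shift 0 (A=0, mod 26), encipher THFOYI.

T(19): 21·19+0=399≡9 → J
H(7): 21·7+0=147≡17 → R
F(5): 21·5+0=105≡1 → B
O(14): 21·14+0=294≡8 → I
Y(24): 21·24+0=504≡10 → K
I(8): 21·8+0=168≡12 → M

JRBIKM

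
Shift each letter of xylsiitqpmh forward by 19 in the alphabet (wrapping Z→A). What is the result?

x(23): 23+19=42≡16 → q
y(24): 24+19=43≡17 → r
l(11): 11+19=30≡4 → e
s(18): 18+19=37≡11 → l
i(8): 8+19=27≡1 → b
i(8): 8+19=27≡1 → b
t(19): 19+19=38≡12 → m
q(16): 16+19=35≡9 → j
p(15): 15+19=34≡8 → i
m(12): 12+19=31≡5 → f
h(7): 7+19=26≡0 → a

qrelbbmjifa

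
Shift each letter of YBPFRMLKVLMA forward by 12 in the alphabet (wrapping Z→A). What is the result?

KNBRDYXWHXYM

Y(24): 24+12=36≡10 → K
B(1): 1+12=13 → N
P(15): 15+12=27≡1 → B
F(5): 5+12=17 → R
R(17): 17+12=29≡3 → D
M(12): 12+12=24 → Y
L(11): 11+12=23 → X
K(10): 10+12=22 → W
V(21): 21+12=33≡7 → H
L(11): 11+12=23 → X
M(12): 12+12=24 → Y
A(0): 0+12=12 → M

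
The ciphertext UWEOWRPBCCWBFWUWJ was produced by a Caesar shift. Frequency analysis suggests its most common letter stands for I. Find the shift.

14

The most frequent ciphertext letter is W (appears 5 times).
W is position 22; I is position 8.
Shift = 14.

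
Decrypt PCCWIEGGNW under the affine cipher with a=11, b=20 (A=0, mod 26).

JWWMGIUUXM

The inverse of 11 mod 26 is 19, since 11·19=209≡1. Apply D(y)=19·(y−20) mod 26:
P(15): 19·(15−20)=-95≡9 → J
C(2): 19·(2−20)=-342≡22 → W
C(2): 19·(2−20)=-342≡22 → W
W(22): 19·(22−20)=38≡12 → M
I(8): 19·(8−20)=-228≡6 → G
E(4): 19·(4−20)=-304≡8 → I
G(6): 19·(6−20)=-266≡20 → U
G(6): 19·(6−20)=-266≡20 → U
N(13): 19·(13−20)=-133≡23 → X
W(22): 19·(22−20)=38≡12 → M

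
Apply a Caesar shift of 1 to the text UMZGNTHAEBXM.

VNAHOUIBFCYN

U(20): 20+1=21 → V
M(12): 12+1=13 → N
Z(25): 25+1=26≡0 → A
G(6): 6+1=7 → H
N(13): 13+1=14 → O
T(19): 19+1=20 → U
H(7): 7+1=8 → I
A(0): 0+1=1 → B
E(4): 4+1=5 → F
B(1): 1+1=2 → C
X(23): 23+1=24 → Y
M(12): 12+1=13 → N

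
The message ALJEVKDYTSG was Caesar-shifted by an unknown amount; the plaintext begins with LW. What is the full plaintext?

LWUPGVOJEDR

From the crib: A(0)−L(11)=-11≡15, so the shift is 15.
Subtract 15 from each ciphertext letter:
A(0): 0−15=-15≡11 → L
L(11): 11−15=-4≡22 → W
J(9): 9−15=-6≡20 → U
E(4): 4−15=-11≡15 → P
V(21): 21−15=6 → G
K(10): 10−15=-5≡21 → V
D(3): 3−15=-12≡14 → O
Y(24): 24−15=9 → J
T(19): 19−15=4 → E
S(18): 18−15=3 → D
G(6): 6−15=-9≡17 → R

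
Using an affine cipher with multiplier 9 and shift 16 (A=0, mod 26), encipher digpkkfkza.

rksvccjchq

d(3): 9·3+16=43≡17 → r
i(8): 9·8+16=88≡10 → k
g(6): 9·6+16=70≡18 → s
p(15): 9·15+16=151≡21 → v
k(10): 9·10+16=106≡2 → c
k(10): 9·10+16=106≡2 → c
f(5): 9·5+16=61≡9 → j
k(10): 9·10+16=106≡2 → c
z(25): 9·25+16=241≡7 → h
a(0): 9·0+16=16 → q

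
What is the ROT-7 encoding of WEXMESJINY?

W(22): 22+7=29≡3 → D
E(4): 4+7=11 → L
X(23): 23+7=30≡4 → E
M(12): 12+7=19 → T
E(4): 4+7=11 → L
S(18): 18+7=25 → Z
J(9): 9+7=16 → Q
I(8): 8+7=15 → P
N(13): 13+7=20 → U
Y(24): 24+7=31≡5 → F

DLETLZQPUF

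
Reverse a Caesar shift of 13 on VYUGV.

V(21): 21−13=8 → I
Y(24): 24−13=11 → L
U(20): 20−13=7 → H
G(6): 6−13=-7≡19 → T
V(21): 21−13=8 → I

ILHTI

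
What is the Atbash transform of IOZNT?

RLAMG

I(8) → R(17)
O(14) → L(11)
Z(25) → A(0)
N(13) → M(12)
T(19) → G(6)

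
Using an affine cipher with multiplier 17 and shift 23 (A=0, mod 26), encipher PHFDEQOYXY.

P(15): 17·15+23=278≡18 → S
H(7): 17·7+23=142≡12 → M
F(5): 17·5+23=108≡4 → E
D(3): 17·3+23=74≡22 → W
E(4): 17·4+23=91≡13 → N
Q(16): 17·16+23=295≡9 → J
O(14): 17·14+23=261≡1 → B
Y(24): 17·24+23=431≡15 → P
X(23): 17·23+23=414≡24 → Y
Y(24): 17·24+23=431≡15 → P

SMEWNJBPYP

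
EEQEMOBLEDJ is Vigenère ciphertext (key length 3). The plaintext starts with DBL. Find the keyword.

Subtract each crib letter from the matching ciphertext letter (mod 26):
E(4)−D(3)=1 → B
E(4)−B(1)=3 → D
Q(16)−L(11)=5 → F

BDF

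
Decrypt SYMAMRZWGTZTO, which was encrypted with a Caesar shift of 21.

S(18): 18−21=-3≡23 → X
Y(24): 24−21=3 → D
M(12): 12−21=-9≡17 → R
A(0): 0−21=-21≡5 → F
M(12): 12−21=-9≡17 → R
R(17): 17−21=-4≡22 → W
Z(25): 25−21=4 → E
W(22): 22−21=1 → B
G(6): 6−21=-15≡11 → L
T(19): 19−21=-2≡24 → Y
Z(25): 25−21=4 → E
T(19): 19−21=-2≡24 → Y
O(14): 14−21=-7≡19 → T

XDRFRWEBLYEYT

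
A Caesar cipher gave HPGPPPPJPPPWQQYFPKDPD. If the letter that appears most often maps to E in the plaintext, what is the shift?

The most frequent ciphertext letter is P (appears 10 times).
P is position 15; E is position 4.
Shift = 11.

11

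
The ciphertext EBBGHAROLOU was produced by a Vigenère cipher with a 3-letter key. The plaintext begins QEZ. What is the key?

Subtract each crib letter from the matching ciphertext letter (mod 26):
E(4)−Q(16)=-12≡14 → O
B(1)−E(4)=-3≡23 → X
B(1)−Z(25)=-24≡2 → C

OXC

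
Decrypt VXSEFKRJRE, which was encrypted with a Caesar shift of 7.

V(21): 21−7=14 → O
X(23): 23−7=16 → Q
S(18): 18−7=11 → L
E(4): 4−7=-3≡23 → X
F(5): 5−7=-2≡24 → Y
K(10): 10−7=3 → D
R(17): 17−7=10 → K
J(9): 9−7=2 → C
R(17): 17−7=10 → K
E(4): 4−7=-3≡23 → X

OQLXYDKCKX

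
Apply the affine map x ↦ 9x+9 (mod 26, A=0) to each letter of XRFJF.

IGCMC

X(23): 9·23+9=216≡8 → I
R(17): 9·17+9=162≡6 → G
F(5): 9·5+9=54≡2 → C
J(9): 9·9+9=90≡12 → M
F(5): 9·5+9=54≡2 → C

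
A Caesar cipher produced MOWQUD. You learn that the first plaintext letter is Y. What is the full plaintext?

YAICGP

From the crib: M(12)−Y(24)=-12≡14, so the shift is 14.
Subtract 14 from each ciphertext letter:
M(12): 12−14=-2≡24 → Y
O(14): 14−14=0 → A
W(22): 22−14=8 → I
Q(16): 16−14=2 → C
U(20): 20−14=6 → G
D(3): 3−14=-11≡15 → P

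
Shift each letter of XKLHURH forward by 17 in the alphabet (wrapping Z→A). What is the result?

OBCYLIY

X(23): 23+17=40≡14 → O
K(10): 10+17=27≡1 → B
L(11): 11+17=28≡2 → C
H(7): 7+17=24 → Y
U(20): 20+17=37≡11 → L
R(17): 17+17=34≡8 → I
H(7): 7+17=24 → Y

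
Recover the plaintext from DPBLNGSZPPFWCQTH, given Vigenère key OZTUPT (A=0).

PQIRYNEAWVQDORAN

Repeat the key across the ciphertext: OZTUPTOZTUPTOZTU
D(3)−O(14): -11≡15 → P
P(15)−Z(25): -10≡16 → Q
B(1)−T(19): -18≡8 → I
L(11)−U(20): -9≡17 → R
N(13)−P(15): -2≡24 → Y
G(6)−T(19): -13≡13 → N
S(18)−O(14): 4 → E
Z(25)−Z(25): 0 → A
P(15)−T(19): -4≡22 → W
P(15)−U(20): -5≡21 → V
F(5)−P(15): -10≡16 → Q
W(22)−T(19): 3 → D
C(2)−O(14): -12≡14 → O
Q(16)−Z(25): -9≡17 → R
T(19)−T(19): 0 → A
H(7)−U(20): -13≡13 → N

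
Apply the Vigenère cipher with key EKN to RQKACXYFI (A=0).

Repeat the key across the message: EKNEKNEKN
R(17)+E(4): 21 → V
Q(16)+K(10): 26≡0 → A
K(10)+N(13): 23 → X
A(0)+E(4): 4 → E
C(2)+K(10): 12 → M
X(23)+N(13): 36≡10 → K
Y(24)+E(4): 28≡2 → C
F(5)+K(10): 15 → P
I(8)+N(13): 21 → V

VAXEMKCPV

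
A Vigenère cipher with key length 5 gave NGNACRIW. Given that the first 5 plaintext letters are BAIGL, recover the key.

MGFUR

Subtract each crib letter from the matching ciphertext letter (mod 26):
N(13)−B(1)=12 → M
G(6)−A(0)=6 → G
N(13)−I(8)=5 → F
A(0)−G(6)=-6≡20 → U
C(2)−L(11)=-9≡17 → R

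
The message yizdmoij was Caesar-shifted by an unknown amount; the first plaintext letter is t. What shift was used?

5

From the crib: y(24)−t(19)=5, so the shift is 5.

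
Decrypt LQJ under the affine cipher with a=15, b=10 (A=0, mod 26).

The inverse of 15 mod 26 is 7, since 15·7=105≡1. Apply D(y)=7·(y−10) mod 26:
L(11): 7·(11−10)=7 → H
Q(16): 7·(16−10)=42≡16 → Q
J(9): 7·(9−10)=-7≡19 → T

HQT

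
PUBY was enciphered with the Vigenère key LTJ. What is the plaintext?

EBSN

Repeat the key across the ciphertext: LTJL
P(15)−L(11): 4 → E
U(20)−T(19): 1 → B
B(1)−J(9): -8≡18 → S
Y(24)−L(11): 13 → N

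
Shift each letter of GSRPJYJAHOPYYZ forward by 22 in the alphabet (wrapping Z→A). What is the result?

G(6): 6+22=28≡2 → C
S(18): 18+22=40≡14 → O
R(17): 17+22=39≡13 → N
P(15): 15+22=37≡11 → L
J(9): 9+22=31≡5 → F
Y(24): 24+22=46≡20 → U
J(9): 9+22=31≡5 → F
A(0): 0+22=22 → W
H(7): 7+22=29≡3 → D
O(14): 14+22=36≡10 → K
P(15): 15+22=37≡11 → L
Y(24): 24+22=46≡20 → U
Y(24): 24+22=46≡20 → U
Z(25): 25+22=47≡21 → V

CONLFUFWDKLUUV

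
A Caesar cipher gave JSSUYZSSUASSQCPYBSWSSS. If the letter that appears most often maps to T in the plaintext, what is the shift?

The most frequent ciphertext letter is S (appears 10 times).
S is position 18; T is position 19.
Shift = -1≡25.

25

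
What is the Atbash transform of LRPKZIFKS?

L(11) → O(14)
R(17) → I(8)
P(15) → K(10)
K(10) → P(15)
Z(25) → A(0)
I(8) → R(17)
F(5) → U(20)
K(10) → P(15)
S(18) → H(7)

OIKPARUPH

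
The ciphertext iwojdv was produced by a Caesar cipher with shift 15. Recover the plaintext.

thzuog

i(8): 8−15=-7≡19 → t
w(22): 22−15=7 → h
o(14): 14−15=-1≡25 → z
j(9): 9−15=-6≡20 → u
d(3): 3−15=-12≡14 → o
v(21): 21−15=6 → g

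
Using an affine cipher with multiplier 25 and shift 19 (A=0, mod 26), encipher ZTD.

Z(25): 25·25+19=644≡20 → U
T(19): 25·19+19=494≡0 → A
D(3): 25·3+19=94≡16 → Q

UAQ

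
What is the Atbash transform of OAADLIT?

LZZWORG

O(14) → L(11)
A(0) → Z(25)
A(0) → Z(25)
D(3) → W(22)
L(11) → O(14)
I(8) → R(17)
T(19) → G(6)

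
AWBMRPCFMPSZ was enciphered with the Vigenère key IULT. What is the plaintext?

Repeat the key across the ciphertext: IULTIULTIULT
A(0)−I(8): -8≡18 → S
W(22)−U(20): 2 → C
B(1)−L(11): -10≡16 → Q
M(12)−T(19): -7≡19 → T
R(17)−I(8): 9 → J
P(15)−U(20): -5≡21 → V
C(2)−L(11): -9≡17 → R
F(5)−T(19): -14≡12 → M
M(12)−I(8): 4 → E
P(15)−U(20): -5≡21 → V
S(18)−L(11): 7 → H
Z(25)−T(19): 6 → G

SCQTJVRMEVHG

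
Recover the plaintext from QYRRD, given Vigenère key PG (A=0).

Repeat the key across the ciphertext: PGPGP
Q(16)−P(15): 1 → B
Y(24)−G(6): 18 → S
R(17)−P(15): 2 → C
R(17)−G(6): 11 → L
D(3)−P(15): -12≡14 → O

BSCLO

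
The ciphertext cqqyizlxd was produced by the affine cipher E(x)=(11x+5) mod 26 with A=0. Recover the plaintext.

The inverse of 11 mod 26 is 19, since 11·19=209≡1. Apply D(y)=19·(y−5) mod 26:
c(2): 19·(2−5)=-57≡21 → v
q(16): 19·(16−5)=209≡1 → b
q(16): 19·(16−5)=209≡1 → b
y(24): 19·(24−5)=361≡23 → x
i(8): 19·(8−5)=57≡5 → f
z(25): 19·(25−5)=380≡16 → q
l(11): 19·(11−5)=114≡10 → k
x(23): 19·(23−5)=342≡4 → e
d(3): 19·(3−5)=-38≡14 → o

vbbxfqkeo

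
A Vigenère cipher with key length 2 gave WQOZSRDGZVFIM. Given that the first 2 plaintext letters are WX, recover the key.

Subtract each crib letter from the matching ciphertext letter (mod 26):
W(22)−W(22)=0 → A
Q(16)−X(23)=-7≡19 → T

AT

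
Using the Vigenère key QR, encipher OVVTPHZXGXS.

Repeat the key across the message: QRQRQRQRQRQ
O(14)+Q(16): 30≡4 → E
V(21)+R(17): 38≡12 → M
V(21)+Q(16): 37≡11 → L
T(19)+R(17): 36≡10 → K
P(15)+Q(16): 31≡5 → F
H(7)+R(17): 24 → Y
Z(25)+Q(16): 41≡15 → P
X(23)+R(17): 40≡14 → O
G(6)+Q(16): 22 → W
X(23)+R(17): 40≡14 → O
S(18)+Q(16): 34≡8 → I

EMLKFYPOWOI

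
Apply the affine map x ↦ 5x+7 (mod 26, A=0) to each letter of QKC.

JFR

Q(16): 5·16+7=87≡9 → J
K(10): 5·10+7=57≡5 → F
C(2): 5·2+7=17 → R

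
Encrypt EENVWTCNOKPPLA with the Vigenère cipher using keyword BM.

FQOHXFDZPWQBMM

Repeat the key across the message: BMBMBMBMBMBMBM
E(4)+B(1): 5 → F
E(4)+M(12): 16 → Q
N(13)+B(1): 14 → O
V(21)+M(12): 33≡7 → H
W(22)+B(1): 23 → X
T(19)+M(12): 31≡5 → F
C(2)+B(1): 3 → D
N(13)+M(12): 25 → Z
O(14)+B(1): 15 → P
K(10)+M(12): 22 → W
P(15)+B(1): 16 → Q
P(15)+M(12): 27≡1 → B
L(11)+B(1): 12 → M
A(0)+M(12): 12 → M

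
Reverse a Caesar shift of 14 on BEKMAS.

NQWYME

B(1): 1−14=-13≡13 → N
E(4): 4−14=-10≡16 → Q
K(10): 10−14=-4≡22 → W
M(12): 12−14=-2≡24 → Y
A(0): 0−14=-14≡12 → M
S(18): 18−14=4 → E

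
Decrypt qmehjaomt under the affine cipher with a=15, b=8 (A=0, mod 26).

The inverse of 15 mod 26 is 7, since 15·7=105≡1. Apply D(y)=7·(y−8) mod 26:
q(16): 7·(16−8)=56≡4 → e
m(12): 7·(12−8)=28≡2 → c
e(4): 7·(4−8)=-28≡24 → y
h(7): 7·(7−8)=-7≡19 → t
j(9): 7·(9−8)=7 → h
a(0): 7·(0−8)=-56≡22 → w
o(14): 7·(14−8)=42≡16 → q
m(12): 7·(12−8)=28≡2 → c
t(19): 7·(19−8)=77≡25 → z

ecythwqcz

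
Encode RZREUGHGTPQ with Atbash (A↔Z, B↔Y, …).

R(17) → I(8)
Z(25) → A(0)
R(17) → I(8)
E(4) → V(21)
U(20) → F(5)
G(6) → T(19)
H(7) → S(18)
G(6) → T(19)
T(19) → G(6)
P(15) → K(10)
Q(16) → J(9)

IAIVFTSTGKJ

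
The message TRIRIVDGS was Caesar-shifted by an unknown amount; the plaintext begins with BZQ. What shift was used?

From the crib: T(19)−B(1)=18, so the shift is 18.

18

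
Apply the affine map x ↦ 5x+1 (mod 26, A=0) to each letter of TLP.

T(19): 5·19+1=96≡18 → S
L(11): 5·11+1=56≡4 → E
P(15): 5·15+1=76≡24 → Y

SEY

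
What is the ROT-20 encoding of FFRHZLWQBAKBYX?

ZZLBTFQKVUEVSR

F(5): 5+20=25 → Z
F(5): 5+20=25 → Z
R(17): 17+20=37≡11 → L
H(7): 7+20=27≡1 → B
Z(25): 25+20=45≡19 → T
L(11): 11+20=31≡5 → F
W(22): 22+20=42≡16 → Q
Q(16): 16+20=36≡10 → K
B(1): 1+20=21 → V
A(0): 0+20=20 → U
K(10): 10+20=30≡4 → E
B(1): 1+20=21 → V
Y(24): 24+20=44≡18 → S
X(23): 23+20=43≡17 → R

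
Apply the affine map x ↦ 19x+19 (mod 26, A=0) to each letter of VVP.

V(21): 19·21+19=418≡2 → C
V(21): 19·21+19=418≡2 → C
P(15): 19·15+19=304≡18 → S

CCS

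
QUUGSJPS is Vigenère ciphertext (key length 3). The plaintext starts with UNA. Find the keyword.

Subtract each crib letter from the matching ciphertext letter (mod 26):
Q(16)−U(20)=-4≡22 → W
U(20)−N(13)=7 → H
U(20)−A(0)=20 → U

WHU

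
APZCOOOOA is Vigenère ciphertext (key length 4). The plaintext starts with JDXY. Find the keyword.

Subtract each crib letter from the matching ciphertext letter (mod 26):
A(0)−J(9)=-9≡17 → R
P(15)−D(3)=12 → M
Z(25)−X(23)=2 → C
C(2)−Y(24)=-22≡4 → E

RMCE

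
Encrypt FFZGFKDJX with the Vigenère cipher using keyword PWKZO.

Repeat the key across the message: PWKZOPWKZ
F(5)+P(15): 20 → U
F(5)+W(22): 27≡1 → B
Z(25)+K(10): 35≡9 → J
G(6)+Z(25): 31≡5 → F
F(5)+O(14): 19 → T
K(10)+P(15): 25 → Z
D(3)+W(22): 25 → Z
J(9)+K(10): 19 → T
X(23)+Z(25): 48≡22 → W

UBJFTZZTW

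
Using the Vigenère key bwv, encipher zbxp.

Repeat the key across the message: bwvb
z(25)+b(1): 26≡0 → a
b(1)+w(22): 23 → x
x(23)+v(21): 44≡18 → s
p(15)+b(1): 16 → q

axsq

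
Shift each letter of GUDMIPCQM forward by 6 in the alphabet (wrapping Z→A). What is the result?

MAJSOVIWS

G(6): 6+6=12 → M
U(20): 20+6=26≡0 → A
D(3): 3+6=9 → J
M(12): 12+6=18 → S
I(8): 8+6=14 → O
P(15): 15+6=21 → V
C(2): 2+6=8 → I
Q(16): 16+6=22 → W
M(12): 12+6=18 → S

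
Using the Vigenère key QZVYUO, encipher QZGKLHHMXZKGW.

GYBIFVXLSXEUM

Repeat the key across the message: QZVYUOQZVYUOQ
Q(16)+Q(16): 32≡6 → G
Z(25)+Z(25): 50≡24 → Y
G(6)+V(21): 27≡1 → B
K(10)+Y(24): 34≡8 → I
L(11)+U(20): 31≡5 → F
H(7)+O(14): 21 → V
H(7)+Q(16): 23 → X
M(12)+Z(25): 37≡11 → L
X(23)+V(21): 44≡18 → S
Z(25)+Y(24): 49≡23 → X
K(10)+U(20): 30≡4 → E
G(6)+O(14): 20 → U
W(22)+Q(16): 38≡12 → M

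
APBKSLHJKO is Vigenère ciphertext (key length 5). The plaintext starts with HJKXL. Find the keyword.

TGRNH

Subtract each crib letter from the matching ciphertext letter (mod 26):
A(0)−H(7)=-7≡19 → T
P(15)−J(9)=6 → G
B(1)−K(10)=-9≡17 → R
K(10)−X(23)=-13≡13 → N
S(18)−L(11)=7 → H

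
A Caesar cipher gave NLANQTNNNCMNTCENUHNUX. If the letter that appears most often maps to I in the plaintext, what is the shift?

5

The most frequent ciphertext letter is N (appears 8 times).
N is position 13; I is position 8.
Shift = 5.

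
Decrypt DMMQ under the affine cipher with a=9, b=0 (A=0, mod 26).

JKKW

The inverse of 9 mod 26 is 3, since 9·3=27≡1. Apply D(y)=3·(y−0) mod 26:
D(3): 3·(3−0)=9 → J
M(12): 3·(12−0)=36≡10 → K
M(12): 3·(12−0)=36≡10 → K
Q(16): 3·(16−0)=48≡22 → W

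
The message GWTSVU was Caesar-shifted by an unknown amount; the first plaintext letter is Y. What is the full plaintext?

From the crib: G(6)−Y(24)=-18≡8, so the shift is 8.
Subtract 8 from each ciphertext letter:
G(6): 6−8=-2≡24 → Y
W(22): 22−8=14 → O
T(19): 19−8=11 → L
S(18): 18−8=10 → K
V(21): 21−8=13 → N
U(20): 20−8=12 → M

YOLKNM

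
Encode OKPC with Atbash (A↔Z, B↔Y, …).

LPKX

O(14) → L(11)
K(10) → P(15)
P(15) → K(10)
C(2) → X(23)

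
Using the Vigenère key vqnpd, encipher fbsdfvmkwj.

Repeat the key across the message: vqnpdvqnpd
f(5)+v(21): 26≡0 → a
b(1)+q(16): 17 → r
s(18)+n(13): 31≡5 → f
d(3)+p(15): 18 → s
f(5)+d(3): 8 → i
v(21)+v(21): 42≡16 → q
m(12)+q(16): 28≡2 → c
k(10)+n(13): 23 → x
w(22)+p(15): 37≡11 → l
j(9)+d(3): 12 → m

arfsiqcxlm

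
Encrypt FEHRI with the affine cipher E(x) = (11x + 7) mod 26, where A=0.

KZGMR

F(5): 11·5+7=62≡10 → K
E(4): 11·4+7=51≡25 → Z
H(7): 11·7+7=84≡6 → G
R(17): 11·17+7=194≡12 → M
I(8): 11·8+7=95≡17 → R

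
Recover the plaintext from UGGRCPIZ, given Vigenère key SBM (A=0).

Repeat the key across the ciphertext: SBMSBMSB
U(20)−S(18): 2 → C
G(6)−B(1): 5 → F
G(6)−M(12): -6≡20 → U
R(17)−S(18): -1≡25 → Z
C(2)−B(1): 1 → B
P(15)−M(12): 3 → D
I(8)−S(18): -10≡16 → Q
Z(25)−B(1): 24 → Y

CFUZBDQY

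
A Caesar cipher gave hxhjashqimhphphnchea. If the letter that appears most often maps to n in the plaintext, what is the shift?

The most frequent ciphertext letter is h (appears 7 times).
h is position 7; n is position 13.
Shift = -6≡20.

20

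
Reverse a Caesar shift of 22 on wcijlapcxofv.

w(22): 22−22=0 → a
c(2): 2−22=-20≡6 → g
i(8): 8−22=-14≡12 → m
j(9): 9−22=-13≡13 → n
l(11): 11−22=-11≡15 → p
a(0): 0−22=-22≡4 → e
p(15): 15−22=-7≡19 → t
c(2): 2−22=-20≡6 → g
x(23): 23−22=1 → b
o(14): 14−22=-8≡18 → s
f(5): 5−22=-17≡9 → j
v(21): 21−22=-1≡25 → z

agmnpetgbsjz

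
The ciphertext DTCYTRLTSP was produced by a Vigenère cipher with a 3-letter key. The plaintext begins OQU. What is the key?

Subtract each crib letter from the matching ciphertext letter (mod 26):
D(3)−O(14)=-11≡15 → P
T(19)−Q(16)=3 → D
C(2)−U(20)=-18≡8 → I

PDI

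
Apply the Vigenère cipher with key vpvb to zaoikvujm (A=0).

Repeat the key across the message: vpvbvpvbv
z(25)+v(21): 46≡20 → u
a(0)+p(15): 15 → p
o(14)+v(21): 35≡9 → j
i(8)+b(1): 9 → j
k(10)+v(21): 31≡5 → f
v(21)+p(15): 36≡10 → k
u(20)+v(21): 41≡15 → p
j(9)+b(1): 10 → k
m(12)+v(21): 33≡7 → h

upjjfkpkh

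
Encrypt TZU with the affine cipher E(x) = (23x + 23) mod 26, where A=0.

T(19): 23·19+23=460≡18 → S
Z(25): 23·25+23=598≡0 → A
U(20): 23·20+23=483≡15 → P

SAP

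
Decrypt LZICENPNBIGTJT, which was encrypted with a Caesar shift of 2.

JXGACLNLZGERHR

L(11): 11−2=9 → J
Z(25): 25−2=23 → X
I(8): 8−2=6 → G
C(2): 2−2=0 → A
E(4): 4−2=2 → C
N(13): 13−2=11 → L
P(15): 15−2=13 → N
N(13): 13−2=11 → L
B(1): 1−2=-1≡25 → Z
I(8): 8−2=6 → G
G(6): 6−2=4 → E
T(19): 19−2=17 → R
J(9): 9−2=7 → H
T(19): 19−2=17 → R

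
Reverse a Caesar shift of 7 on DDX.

D(3): 3−7=-4≡22 → W
D(3): 3−7=-4≡22 → W
X(23): 23−7=16 → Q

WWQ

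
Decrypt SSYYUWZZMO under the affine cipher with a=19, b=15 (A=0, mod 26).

HHVVDZGGTP

The inverse of 19 mod 26 is 11, since 19·11=209≡1. Apply D(y)=11·(y−15) mod 26:
S(18): 11·(18−15)=33≡7 → H
S(18): 11·(18−15)=33≡7 → H
Y(24): 11·(24−15)=99≡21 → V
Y(24): 11·(24−15)=99≡21 → V
U(20): 11·(20−15)=55≡3 → D
W(22): 11·(22−15)=77≡25 → Z
Z(25): 11·(25−15)=110≡6 → G
Z(25): 11·(25−15)=110≡6 → G
M(12): 11·(12−15)=-33≡19 → T
O(14): 11·(14−15)=-11≡15 → P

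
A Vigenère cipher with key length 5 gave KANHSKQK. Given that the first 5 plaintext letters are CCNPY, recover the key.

Subtract each crib letter from the matching ciphertext letter (mod 26):
K(10)−C(2)=8 → I
A(0)−C(2)=-2≡24 → Y
N(13)−N(13)=0 → A
H(7)−P(15)=-8≡18 → S
S(18)−Y(24)=-6≡20 → U

IYASU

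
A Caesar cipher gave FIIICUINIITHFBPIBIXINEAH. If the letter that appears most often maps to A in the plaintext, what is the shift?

The most frequent ciphertext letter is I (appears 9 times).
I is position 8; A is position 0.
Shift = 8.

8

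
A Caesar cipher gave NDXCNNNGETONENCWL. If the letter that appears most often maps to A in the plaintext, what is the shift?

The most frequent ciphertext letter is N (appears 6 times).
N is position 13; A is position 0.
Shift = 13.

13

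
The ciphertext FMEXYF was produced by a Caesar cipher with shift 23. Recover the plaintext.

IPHABI

F(5): 5−23=-18≡8 → I
M(12): 12−23=-11≡15 → P
E(4): 4−23=-19≡7 → H
X(23): 23−23=0 → A
Y(24): 24−23=1 → B
F(5): 5−23=-18≡8 → I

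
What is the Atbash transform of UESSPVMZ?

U(20) → F(5)
E(4) → V(21)
S(18) → H(7)
S(18) → H(7)
P(15) → K(10)
V(21) → E(4)
M(12) → N(13)
Z(25) → A(0)

FVHHKENA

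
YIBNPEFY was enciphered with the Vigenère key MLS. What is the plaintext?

MXJBEMTN

Repeat the key across the ciphertext: MLSMLSML
Y(24)−M(12): 12 → M
I(8)−L(11): -3≡23 → X
B(1)−S(18): -17≡9 → J
N(13)−M(12): 1 → B
P(15)−L(11): 4 → E
E(4)−S(18): -14≡12 → M
F(5)−M(12): -7≡19 → T
Y(24)−L(11): 13 → N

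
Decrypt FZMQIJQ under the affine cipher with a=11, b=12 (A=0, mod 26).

The inverse of 11 mod 26 is 19, since 11·19=209≡1. Apply D(y)=19·(y−12) mod 26:
F(5): 19·(5−12)=-133≡23 → X
Z(25): 19·(25−12)=247≡13 → N
M(12): 19·(12−12)=0 → A
Q(16): 19·(16−12)=76≡24 → Y
I(8): 19·(8−12)=-76≡2 → C
J(9): 19·(9−12)=-57≡21 → V
Q(16): 19·(16−12)=76≡24 → Y

XNAYCVY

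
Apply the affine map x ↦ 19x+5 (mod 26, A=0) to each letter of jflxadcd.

j(9): 19·9+5=176≡20 → u
f(5): 19·5+5=100≡22 → w
l(11): 19·11+5=214≡6 → g
x(23): 19·23+5=442≡0 → a
a(0): 19·0+5=5 → f
d(3): 19·3+5=62≡10 → k
c(2): 19·2+5=43≡17 → r
d(3): 19·3+5=62≡10 → k

uwgafkrk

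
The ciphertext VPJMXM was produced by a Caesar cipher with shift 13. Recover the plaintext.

V(21): 21−13=8 → I
P(15): 15−13=2 → C
J(9): 9−13=-4≡22 → W
M(12): 12−13=-1≡25 → Z
X(23): 23−13=10 → K
M(12): 12−13=-1≡25 → Z

ICWZKZ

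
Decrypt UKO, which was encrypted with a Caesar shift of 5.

PFJ

U(20): 20−5=15 → P
K(10): 10−5=5 → F
O(14): 14−5=9 → J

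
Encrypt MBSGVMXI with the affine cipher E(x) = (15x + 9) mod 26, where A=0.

HYTVMHQZ

M(12): 15·12+9=189≡7 → H
B(1): 15·1+9=24 → Y
S(18): 15·18+9=279≡19 → T
G(6): 15·6+9=99≡21 → V
V(21): 15·21+9=324≡12 → M
M(12): 15·12+9=189≡7 → H
X(23): 15·23+9=354≡16 → Q
I(8): 15·8+9=129≡25 → Z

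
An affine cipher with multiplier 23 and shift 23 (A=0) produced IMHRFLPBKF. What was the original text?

The inverse of 23 mod 26 is 17, since 23·17=391≡1. Apply D(y)=17·(y−23) mod 26:
I(8): 17·(8−23)=-255≡5 → F
M(12): 17·(12−23)=-187≡21 → V
H(7): 17·(7−23)=-272≡14 → O
R(17): 17·(17−23)=-102≡2 → C
F(5): 17·(5−23)=-306≡6 → G
L(11): 17·(11−23)=-204≡4 → E
P(15): 17·(15−23)=-136≡20 → U
B(1): 17·(1−23)=-374≡16 → Q
K(10): 17·(10−23)=-221≡13 → N
F(5): 17·(5−23)=-306≡6 → G

FVOCGEUQNG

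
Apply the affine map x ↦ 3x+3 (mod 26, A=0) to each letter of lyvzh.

kxoay

l(11): 3·11+3=36≡10 → k
y(24): 3·24+3=75≡23 → x
v(21): 3·21+3=66≡14 → o
z(25): 3·25+3=78≡0 → a
h(7): 3·7+3=24 → y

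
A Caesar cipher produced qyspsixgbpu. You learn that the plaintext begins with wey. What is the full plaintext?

From the crib: q(16)−w(22)=-6≡20, so the shift is 20.
Subtract 20 from each ciphertext letter:
q(16): 16−20=-4≡22 → w
y(24): 24−20=4 → e
s(18): 18−20=-2≡24 → y
p(15): 15−20=-5≡21 → v
s(18): 18−20=-2≡24 → y
i(8): 8−20=-12≡14 → o
x(23): 23−20=3 → d
g(6): 6−20=-14≡12 → m
b(1): 1−20=-19≡7 → h
p(15): 15−20=-5≡21 → v
u(20): 20−20=0 → a

weyvyodmhva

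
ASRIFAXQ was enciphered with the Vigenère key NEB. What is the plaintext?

Repeat the key across the ciphertext: NEBNEBNE
A(0)−N(13): -13≡13 → N
S(18)−E(4): 14 → O
R(17)−B(1): 16 → Q
I(8)−N(13): -5≡21 → V
F(5)−E(4): 1 → B
A(0)−B(1): -1≡25 → Z
X(23)−N(13): 10 → K
Q(16)−E(4): 12 → M

NOQVBZKM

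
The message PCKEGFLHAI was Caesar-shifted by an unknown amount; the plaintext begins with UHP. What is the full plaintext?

From the crib: P(15)−U(20)=-5≡21, so the shift is 21.
Subtract 21 from each ciphertext letter:
P(15): 15−21=-6≡20 → U
C(2): 2−21=-19≡7 → H
K(10): 10−21=-11≡15 → P
E(4): 4−21=-17≡9 → J
G(6): 6−21=-15≡11 → L
F(5): 5−21=-16≡10 → K
L(11): 11−21=-10≡16 → Q
H(7): 7−21=-14≡12 → M
A(0): 0−21=-21≡5 → F
I(8): 8−21=-13≡13 → N

UHPJLKQMFN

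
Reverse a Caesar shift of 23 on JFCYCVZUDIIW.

MIFBFYCXGLLZ

J(9): 9−23=-14≡12 → M
F(5): 5−23=-18≡8 → I
C(2): 2−23=-21≡5 → F
Y(24): 24−23=1 → B
C(2): 2−23=-21≡5 → F
V(21): 21−23=-2≡24 → Y
Z(25): 25−23=2 → C
U(20): 20−23=-3≡23 → X
D(3): 3−23=-20≡6 → G
I(8): 8−23=-15≡11 → L
I(8): 8−23=-15≡11 → L
W(22): 22−23=-1≡25 → Z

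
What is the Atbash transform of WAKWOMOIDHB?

W(22) → D(3)
A(0) → Z(25)
K(10) → P(15)
W(22) → D(3)
O(14) → L(11)
M(12) → N(13)
O(14) → L(11)
I(8) → R(17)
D(3) → W(22)
H(7) → S(18)
B(1) → Y(24)

DZPDLNLRWSY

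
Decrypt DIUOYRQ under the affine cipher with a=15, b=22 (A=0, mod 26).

The inverse of 15 mod 26 is 7, since 15·7=105≡1. Apply D(y)=7·(y−22) mod 26:
D(3): 7·(3−22)=-133≡23 → X
I(8): 7·(8−22)=-98≡6 → G
U(20): 7·(20−22)=-14≡12 → M
O(14): 7·(14−22)=-56≡22 → W
Y(24): 7·(24−22)=14 → O
R(17): 7·(17−22)=-35≡17 → R
Q(16): 7·(16−22)=-42≡10 → K

XGMWORK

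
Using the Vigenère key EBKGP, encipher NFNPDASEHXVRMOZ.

RGXVSETONMZSWUO

Repeat the key across the message: EBKGPEBKGPEBKGP
N(13)+E(4): 17 → R
F(5)+B(1): 6 → G
N(13)+K(10): 23 → X
P(15)+G(6): 21 → V
D(3)+P(15): 18 → S
A(0)+E(4): 4 → E
S(18)+B(1): 19 → T
E(4)+K(10): 14 → O
H(7)+G(6): 13 → N
X(23)+P(15): 38≡12 → M
V(21)+E(4): 25 → Z
R(17)+B(1): 18 → S
M(12)+K(10): 22 → W
O(14)+G(6): 20 → U
Z(25)+P(15): 40≡14 → O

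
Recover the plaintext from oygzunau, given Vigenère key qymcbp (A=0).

yauxtykw

Repeat the key across the ciphertext: qymcbpqy
o(14)−q(16): -2≡24 → y
y(24)−y(24): 0 → a
g(6)−m(12): -6≡20 → u
z(25)−c(2): 23 → x
u(20)−b(1): 19 → t
n(13)−p(15): -2≡24 → y
a(0)−q(16): -16≡10 → k
u(20)−y(24): -4≡22 → w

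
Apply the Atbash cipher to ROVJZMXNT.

ILEQANCMG

R(17) → I(8)
O(14) → L(11)
V(21) → E(4)
J(9) → Q(16)
Z(25) → A(0)
M(12) → N(13)
X(23) → C(2)
N(13) → M(12)
T(19) → G(6)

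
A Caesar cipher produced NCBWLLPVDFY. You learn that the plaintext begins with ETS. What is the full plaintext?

ETSNCCGMUWP

From the crib: N(13)−E(4)=9, so the shift is 9.
Subtract 9 from each ciphertext letter:
N(13): 13−9=4 → E
C(2): 2−9=-7≡19 → T
B(1): 1−9=-8≡18 → S
W(22): 22−9=13 → N
L(11): 11−9=2 → C
L(11): 11−9=2 → C
P(15): 15−9=6 → G
V(21): 21−9=12 → M
D(3): 3−9=-6≡20 → U
F(5): 5−9=-4≡22 → W
Y(24): 24−9=15 → P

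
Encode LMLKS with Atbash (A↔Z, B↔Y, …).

L(11) → O(14)
M(12) → N(13)
L(11) → O(14)
K(10) → P(15)
S(18) → H(7)

ONOPH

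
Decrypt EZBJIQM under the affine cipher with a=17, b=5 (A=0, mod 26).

DSMORTF

The inverse of 17 mod 26 is 23, since 17·23=391≡1. Apply D(y)=23·(y−5) mod 26:
E(4): 23·(4−5)=-23≡3 → D
Z(25): 23·(25−5)=460≡18 → S
B(1): 23·(1−5)=-92≡12 → M
J(9): 23·(9−5)=92≡14 → O
I(8): 23·(8−5)=69≡17 → R
Q(16): 23·(16−5)=253≡19 → T
M(12): 23·(12−5)=161≡5 → F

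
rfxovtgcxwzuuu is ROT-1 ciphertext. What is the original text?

r(17): 17−1=16 → q
f(5): 5−1=4 → e
x(23): 23−1=22 → w
o(14): 14−1=13 → n
v(21): 21−1=20 → u
t(19): 19−1=18 → s
g(6): 6−1=5 → f
c(2): 2−1=1 → b
x(23): 23−1=22 → w
w(22): 22−1=21 → v
z(25): 25−1=24 → y
u(20): 20−1=19 → t
u(20): 20−1=19 → t
u(20): 20−1=19 → t

qewnusfbwvyttt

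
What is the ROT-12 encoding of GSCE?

SEOQ

G(6): 6+12=18 → S
S(18): 18+12=30≡4 → E
C(2): 2+12=14 → O
E(4): 4+12=16 → Q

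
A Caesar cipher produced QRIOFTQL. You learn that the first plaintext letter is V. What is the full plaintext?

From the crib: Q(16)−V(21)=-5≡21, so the shift is 21.
Subtract 21 from each ciphertext letter:
Q(16): 16−21=-5≡21 → V
R(17): 17−21=-4≡22 → W
I(8): 8−21=-13≡13 → N
O(14): 14−21=-7≡19 → T
F(5): 5−21=-16≡10 → K
T(19): 19−21=-2≡24 → Y
Q(16): 16−21=-5≡21 → V
L(11): 11−21=-10≡16 → Q

VWNTKYVQ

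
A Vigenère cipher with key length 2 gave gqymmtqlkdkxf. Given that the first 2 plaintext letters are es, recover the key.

Subtract each crib letter from the matching ciphertext letter (mod 26):
g(6)−e(4)=2 → c
q(16)−s(18)=-2≡24 → y

cy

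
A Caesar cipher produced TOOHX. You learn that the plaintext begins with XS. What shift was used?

From the crib: T(19)−X(23)=-4≡22, so the shift is 22.

22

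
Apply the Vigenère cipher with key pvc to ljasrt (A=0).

aechmv

Repeat the key across the message: pvcpvc
l(11)+p(15): 26≡0 → a
j(9)+v(21): 30≡4 → e
a(0)+c(2): 2 → c
s(18)+p(15): 33≡7 → h
r(17)+v(21): 38≡12 → m
t(19)+c(2): 21 → v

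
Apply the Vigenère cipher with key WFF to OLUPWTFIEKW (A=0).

KQZLBYBNJGB

Repeat the key across the message: WFFWFFWFFWF
O(14)+W(22): 36≡10 → K
L(11)+F(5): 16 → Q
U(20)+F(5): 25 → Z
P(15)+W(22): 37≡11 → L
W(22)+F(5): 27≡1 → B
T(19)+F(5): 24 → Y
F(5)+W(22): 27≡1 → B
I(8)+F(5): 13 → N
E(4)+F(5): 9 → J
K(10)+W(22): 32≡6 → G
W(22)+F(5): 27≡1 → B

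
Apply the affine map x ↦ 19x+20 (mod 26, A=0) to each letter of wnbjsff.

whnjyll

w(22): 19·22+20=438≡22 → w
n(13): 19·13+20=267≡7 → h
b(1): 19·1+20=39≡13 → n
j(9): 19·9+20=191≡9 → j
s(18): 19·18+20=362≡24 → y
f(5): 19·5+20=115≡11 → l
f(5): 19·5+20=115≡11 → l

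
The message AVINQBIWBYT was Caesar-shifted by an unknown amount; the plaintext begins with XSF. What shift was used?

3

From the crib: A(0)−X(23)=-23≡3, so the shift is 3.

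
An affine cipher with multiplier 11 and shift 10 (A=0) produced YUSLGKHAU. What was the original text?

The inverse of 11 mod 26 is 19, since 11·19=209≡1. Apply D(y)=19·(y−10) mod 26:
Y(24): 19·(24−10)=266≡6 → G
U(20): 19·(20−10)=190≡8 → I
S(18): 19·(18−10)=152≡22 → W
L(11): 19·(11−10)=19 → T
G(6): 19·(6−10)=-76≡2 → C
K(10): 19·(10−10)=0 → A
H(7): 19·(7−10)=-57≡21 → V
A(0): 19·(0−10)=-190≡18 → S
U(20): 19·(20−10)=190≡8 → I

GIWTCAVSI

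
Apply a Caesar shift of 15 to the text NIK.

CXZ

N(13): 13+15=28≡2 → C
I(8): 8+15=23 → X
K(10): 10+15=25 → Z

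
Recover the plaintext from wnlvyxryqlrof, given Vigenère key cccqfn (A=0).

uljftkpwovmbd

Repeat the key across the ciphertext: cccqfncccqfnc
w(22)−c(2): 20 → u
n(13)−c(2): 11 → l
l(11)−c(2): 9 → j
v(21)−q(16): 5 → f
y(24)−f(5): 19 → t
x(23)−n(13): 10 → k
r(17)−c(2): 15 → p
y(24)−c(2): 22 → w
q(16)−c(2): 14 → o
l(11)−q(16): -5≡21 → v
r(17)−f(5): 12 → m
o(14)−n(13): 1 → b
f(5)−c(2): 3 → d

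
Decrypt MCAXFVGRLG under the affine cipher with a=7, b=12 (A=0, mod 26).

The inverse of 7 mod 26 is 15, since 7·15=105≡1. Apply D(y)=15·(y−12) mod 26:
M(12): 15·(12−12)=0 → A
C(2): 15·(2−12)=-150≡6 → G
A(0): 15·(0−12)=-180≡2 → C
X(23): 15·(23−12)=165≡9 → J
F(5): 15·(5−12)=-105≡25 → Z
V(21): 15·(21−12)=135≡5 → F
G(6): 15·(6−12)=-90≡14 → O
R(17): 15·(17−12)=75≡23 → X
L(11): 15·(11−12)=-15≡11 → L
G(6): 15·(6−12)=-90≡14 → O

AGCJZFOXLO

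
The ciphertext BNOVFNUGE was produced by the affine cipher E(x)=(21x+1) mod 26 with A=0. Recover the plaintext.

AINWUIRZP

The inverse of 21 mod 26 is 5, since 21·5=105≡1. Apply D(y)=5·(y−1) mod 26:
B(1): 5·(1−1)=0 → A
N(13): 5·(13−1)=60≡8 → I
O(14): 5·(14−1)=65≡13 → N
V(21): 5·(21−1)=100≡22 → W
F(5): 5·(5−1)=20 → U
N(13): 5·(13−1)=60≡8 → I
U(20): 5·(20−1)=95≡17 → R
G(6): 5·(6−1)=25 → Z
E(4): 5·(4−1)=15 → P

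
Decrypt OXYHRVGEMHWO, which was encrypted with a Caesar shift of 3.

LUVEOSDBJETL

O(14): 14−3=11 → L
X(23): 23−3=20 → U
Y(24): 24−3=21 → V
H(7): 7−3=4 → E
R(17): 17−3=14 → O
V(21): 21−3=18 → S
G(6): 6−3=3 → D
E(4): 4−3=1 → B
M(12): 12−3=9 → J
H(7): 7−3=4 → E
W(22): 22−3=19 → T
O(14): 14−3=11 → L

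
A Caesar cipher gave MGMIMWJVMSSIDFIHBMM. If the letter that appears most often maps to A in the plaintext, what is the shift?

The most frequent ciphertext letter is M (appears 6 times).
M is position 12; A is position 0.
Shift = 12.

12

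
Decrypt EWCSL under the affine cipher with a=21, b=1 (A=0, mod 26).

The inverse of 21 mod 26 is 5, since 21·5=105≡1. Apply D(y)=5·(y−1) mod 26:
E(4): 5·(4−1)=15 → P
W(22): 5·(22−1)=105≡1 → B
C(2): 5·(2−1)=5 → F
S(18): 5·(18−1)=85≡7 → H
L(11): 5·(11−1)=50≡24 → Y

PBFHY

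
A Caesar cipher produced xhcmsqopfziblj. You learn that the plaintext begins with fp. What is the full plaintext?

From the crib: x(23)−f(5)=18, so the shift is 18.
Subtract 18 from each ciphertext letter:
x(23): 23−18=5 → f
h(7): 7−18=-11≡15 → p
c(2): 2−18=-16≡10 → k
m(12): 12−18=-6≡20 → u
s(18): 18−18=0 → a
q(16): 16−18=-2≡24 → y
o(14): 14−18=-4≡22 → w
p(15): 15−18=-3≡23 → x
f(5): 5−18=-13≡13 → n
z(25): 25−18=7 → h
i(8): 8−18=-10≡16 → q
b(1): 1−18=-17≡9 → j
l(11): 11−18=-7≡19 → t
j(9): 9−18=-9≡17 → r

fpkuaywxnhqjtr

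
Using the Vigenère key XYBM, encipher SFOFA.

Repeat the key across the message: XYBMX
S(18)+X(23): 41≡15 → P
F(5)+Y(24): 29≡3 → D
O(14)+B(1): 15 → P
F(5)+M(12): 17 → R
A(0)+X(23): 23 → X

PDPRX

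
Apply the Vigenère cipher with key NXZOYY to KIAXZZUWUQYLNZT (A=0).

XFZLXXHTTEWJAWS

Repeat the key across the message: NXZOYYNXZOYYNXZ
K(10)+N(13): 23 → X
I(8)+X(23): 31≡5 → F
A(0)+Z(25): 25 → Z
X(23)+O(14): 37≡11 → L
Z(25)+Y(24): 49≡23 → X
Z(25)+Y(24): 49≡23 → X
U(20)+N(13): 33≡7 → H
W(22)+X(23): 45≡19 → T
U(20)+Z(25): 45≡19 → T
Q(16)+O(14): 30≡4 → E
Y(24)+Y(24): 48≡22 → W
L(11)+Y(24): 35≡9 → J
N(13)+N(13): 26≡0 → A
Z(25)+X(23): 48≡22 → W
T(19)+Z(25): 44≡18 → S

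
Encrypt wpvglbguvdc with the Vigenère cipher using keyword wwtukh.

sloavicqoxm

Repeat the key across the message: wwtukhwwtuk
w(22)+w(22): 44≡18 → s
p(15)+w(22): 37≡11 → l
v(21)+t(19): 40≡14 → o
g(6)+u(20): 26≡0 → a
l(11)+k(10): 21 → v
b(1)+h(7): 8 → i
g(6)+w(22): 28≡2 → c
u(20)+w(22): 42≡16 → q
v(21)+t(19): 40≡14 → o
d(3)+u(20): 23 → x
c(2)+k(10): 12 → m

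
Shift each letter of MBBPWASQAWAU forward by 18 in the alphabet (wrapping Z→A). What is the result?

ETTHOSKISOSM

M(12): 12+18=30≡4 → E
B(1): 1+18=19 → T
B(1): 1+18=19 → T
P(15): 15+18=33≡7 → H
W(22): 22+18=40≡14 → O
A(0): 0+18=18 → S
S(18): 18+18=36≡10 → K
Q(16): 16+18=34≡8 → I
A(0): 0+18=18 → S
W(22): 22+18=40≡14 → O
A(0): 0+18=18 → S
U(20): 20+18=38≡12 → M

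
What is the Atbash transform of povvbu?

p(15) → k(10)
o(14) → l(11)
v(21) → e(4)
v(21) → e(4)
b(1) → y(24)
u(20) → f(5)

kleeyf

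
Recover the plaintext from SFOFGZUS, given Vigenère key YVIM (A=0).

UKGTIEMG

Repeat the key across the ciphertext: YVIMYVIM
S(18)−Y(24): -6≡20 → U
F(5)−V(21): -16≡10 → K
O(14)−I(8): 6 → G
F(5)−M(12): -7≡19 → T
G(6)−Y(24): -18≡8 → I
Z(25)−V(21): 4 → E
U(20)−I(8): 12 → M
S(18)−M(12): 6 → G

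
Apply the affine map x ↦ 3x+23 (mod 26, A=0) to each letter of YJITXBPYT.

Y(24): 3·24+23=95≡17 → R
J(9): 3·9+23=50≡24 → Y
I(8): 3·8+23=47≡21 → V
T(19): 3·19+23=80≡2 → C
X(23): 3·23+23=92≡14 → O
B(1): 3·1+23=26≡0 → A
P(15): 3·15+23=68≡16 → Q
Y(24): 3·24+23=95≡17 → R
T(19): 3·19+23=80≡2 → C

RYVCOAQRC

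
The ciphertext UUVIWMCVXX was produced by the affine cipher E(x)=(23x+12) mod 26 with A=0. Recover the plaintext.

GGXKOAMXFF

The inverse of 23 mod 26 is 17, since 23·17=391≡1. Apply D(y)=17·(y−12) mod 26:
U(20): 17·(20−12)=136≡6 → G
U(20): 17·(20−12)=136≡6 → G
V(21): 17·(21−12)=153≡23 → X
I(8): 17·(8−12)=-68≡10 → K
W(22): 17·(22−12)=170≡14 → O
M(12): 17·(12−12)=0 → A
C(2): 17·(2−12)=-170≡12 → M
V(21): 17·(21−12)=153≡23 → X
X(23): 17·(23−12)=187≡5 → F
X(23): 17·(23−12)=187≡5 → F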